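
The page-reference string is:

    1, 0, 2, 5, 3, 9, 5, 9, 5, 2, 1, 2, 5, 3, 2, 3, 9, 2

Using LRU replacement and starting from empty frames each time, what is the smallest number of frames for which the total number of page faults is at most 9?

4

f=1: 18 faults
f=2: 14 faults
f=3: 10 faults
f=4: 9 faults
f=5: 7 faults
f=6: 6 faults
Smallest f with faults ≤ 9 is 4.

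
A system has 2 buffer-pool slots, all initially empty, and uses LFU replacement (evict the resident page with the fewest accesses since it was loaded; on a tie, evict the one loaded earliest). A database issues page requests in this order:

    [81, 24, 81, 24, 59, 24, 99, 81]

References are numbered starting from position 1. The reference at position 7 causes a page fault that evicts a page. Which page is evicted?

pos 1: 81 → miss, frames (81)
pos 2: 24 → miss, frames (81 24)
pos 3: 81 → hit
pos 4: 24 → hit
pos 5: 59 → miss, evict 81, frames (24 59)
pos 6: 24 → hit
pos 7: 99 → miss, evict 59, frames (24 99)
At position 7, page 59 is evicted.

59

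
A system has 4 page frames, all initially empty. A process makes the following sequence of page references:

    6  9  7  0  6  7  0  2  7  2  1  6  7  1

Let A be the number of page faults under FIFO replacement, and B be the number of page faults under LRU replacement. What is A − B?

1

Under FIFO: F F F F . . . F . . F F F . → 8 faults.
Under LRU: F F F F . . . F . . F F . . → 7 faults.
A − B = 8 − 7 = 1.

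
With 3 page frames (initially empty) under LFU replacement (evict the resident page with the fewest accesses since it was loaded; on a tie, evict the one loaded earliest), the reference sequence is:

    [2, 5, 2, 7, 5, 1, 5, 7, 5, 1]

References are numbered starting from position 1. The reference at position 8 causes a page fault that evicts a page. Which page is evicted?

pos 1: 2 -> miss, frames [2]
pos 2: 5 -> miss, frames [2, 5]
pos 3: 2 -> hit
pos 4: 7 -> miss, frames [2, 5, 7]
pos 5: 5 -> hit
pos 6: 1 -> miss, evict 7, frames [2, 5, 1]
pos 7: 5 -> hit
pos 8: 7 -> miss, evict 1, frames [2, 5, 7]
At position 8, page 1 is evicted.

1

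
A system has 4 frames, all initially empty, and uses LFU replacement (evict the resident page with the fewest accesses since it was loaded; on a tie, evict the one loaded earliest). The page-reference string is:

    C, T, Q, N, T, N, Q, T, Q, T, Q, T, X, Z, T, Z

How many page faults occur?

6

C -> fault, frames (C)
T -> fault, frames (C T)
Q -> fault, frames (C T Q)
N -> fault, frames (C T Q N)
T -> hit
N -> hit
Q -> hit
T -> hit
Q -> hit
T -> hit
Q -> hit
T -> hit
X -> fault, evict C, frames (T Q N X)
Z -> fault, evict X, frames (T Q N Z)
T -> hit
Z -> hit
Page faults: 6.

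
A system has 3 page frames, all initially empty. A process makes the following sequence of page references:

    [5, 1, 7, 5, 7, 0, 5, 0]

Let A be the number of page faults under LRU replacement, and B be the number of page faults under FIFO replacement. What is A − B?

Under LRU: F F F . . F . . → 4 faults.
Under FIFO: F F F . . F F . → 5 faults.
A − B = 4 − 5 = -1.

-1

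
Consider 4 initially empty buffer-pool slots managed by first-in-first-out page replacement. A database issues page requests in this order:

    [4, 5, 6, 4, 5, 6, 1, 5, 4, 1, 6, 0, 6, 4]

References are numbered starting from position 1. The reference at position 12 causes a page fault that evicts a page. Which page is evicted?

4

pos 1: 4: fault, frames [4]
pos 2: 5: fault, frames [4, 5]
pos 3: 6: fault, frames [4, 5, 6]
pos 4: 4: hit
pos 5: 5: hit
pos 6: 6: hit
pos 7: 1: fault, frames [4, 5, 6, 1]
pos 8: 5: hit
pos 9: 4: hit
pos 10: 1: hit
pos 11: 6: hit
pos 12: 0: fault, evict 4, frames [5, 6, 1, 0]
At position 12, page 4 is evicted.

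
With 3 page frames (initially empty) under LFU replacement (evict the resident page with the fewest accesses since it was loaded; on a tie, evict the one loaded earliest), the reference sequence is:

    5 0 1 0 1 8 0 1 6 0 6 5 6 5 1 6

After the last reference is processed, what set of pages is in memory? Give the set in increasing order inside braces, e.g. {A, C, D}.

5 -> miss, frames {5}
0 -> miss, frames {5,0}
1 -> miss, frames {5,0,1}
0 -> hit
1 -> hit
8 -> miss, evict 5, frames {0,1,8}
0 -> hit
1 -> hit
6 -> miss, evict 8, frames {0,1,6}
0 -> hit
6 -> hit
5 -> miss, evict 6, frames {0,1,5}
6 -> miss, evict 5, frames {0,1,6}
5 -> miss, evict 6, frames {0,1,5}
1 -> hit
6 -> miss, evict 5, frames {0,1,6}

{0, 1, 6}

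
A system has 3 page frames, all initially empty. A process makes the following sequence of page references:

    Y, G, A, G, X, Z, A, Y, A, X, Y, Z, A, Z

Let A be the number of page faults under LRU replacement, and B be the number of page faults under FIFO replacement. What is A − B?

Under LRU: F F F . F F F F . F . F F . → 10 faults.
Under FIFO: F F F . F F . F F F . F . . → 9 faults.
A − B = 10 − 9 = 1.

1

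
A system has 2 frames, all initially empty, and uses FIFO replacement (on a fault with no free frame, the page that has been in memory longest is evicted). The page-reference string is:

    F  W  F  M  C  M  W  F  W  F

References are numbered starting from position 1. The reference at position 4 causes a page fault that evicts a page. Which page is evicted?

pos 1: F: fault, frames (F)
pos 2: W: fault, frames (F W)
pos 3: F: hit
pos 4: M: fault, evict F, frames (W M)
At position 4, page F is evicted.

F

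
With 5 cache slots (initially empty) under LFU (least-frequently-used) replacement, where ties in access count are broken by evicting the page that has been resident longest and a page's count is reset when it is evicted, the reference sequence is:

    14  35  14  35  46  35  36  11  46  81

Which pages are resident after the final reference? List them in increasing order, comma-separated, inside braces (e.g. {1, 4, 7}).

14 → miss, frames (14)
35 → miss, frames (14 35)
14 → hit
35 → hit
46 → miss, frames (14 35 46)
35 → hit
36 → miss, frames (14 35 46 36)
11 → miss, frames (14 35 46 36 11)
46 → hit
81 → miss, evict 36, frames (14 35 46 11 81)

{11, 14, 35, 46, 81}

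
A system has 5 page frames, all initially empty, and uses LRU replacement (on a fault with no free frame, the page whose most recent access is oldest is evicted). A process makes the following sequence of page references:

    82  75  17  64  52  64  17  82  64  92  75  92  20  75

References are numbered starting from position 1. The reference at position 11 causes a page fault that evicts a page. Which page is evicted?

pos 1: 82: miss, frames [82]
pos 2: 75: miss, frames [82, 75]
pos 3: 17: miss, frames [82, 75, 17]
pos 4: 64: miss, frames [82, 75, 17, 64]
pos 5: 52: miss, frames [82, 75, 17, 64, 52]
pos 6: 64: hit
pos 7: 17: hit
pos 8: 82: hit
pos 9: 64: hit
pos 10: 92: miss, evict 75, frames [52, 17, 82, 64, 92]
pos 11: 75: miss, evict 52, frames [17, 82, 64, 92, 75]
At position 11, page 52 is evicted.

52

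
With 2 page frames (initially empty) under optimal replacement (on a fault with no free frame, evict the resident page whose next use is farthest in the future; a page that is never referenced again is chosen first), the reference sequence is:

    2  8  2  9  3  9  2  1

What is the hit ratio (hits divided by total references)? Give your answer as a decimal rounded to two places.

0.25

2 → fault, frames (2)
8 → fault, frames (2 8)
2 → hit
9 → fault, evict 8, frames (2 9)
3 → fault, evict 2, frames (9 3)
9 → hit
2 → fault, evict 3, frames (9 2)
1 → fault, evict 2, frames (9 1)
Hits: 2 of 8 references → 2/8 = 0.2500.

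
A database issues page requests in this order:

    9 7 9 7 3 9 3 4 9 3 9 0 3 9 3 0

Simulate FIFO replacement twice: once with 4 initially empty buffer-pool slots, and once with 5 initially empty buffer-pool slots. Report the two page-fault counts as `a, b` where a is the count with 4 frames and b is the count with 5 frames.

6, 5

4 frames: F F . . F . . F . . . F . F . . → 6 faults.
5 frames: F F . . F . . F . . . F . . . . → 5 faults.
5 < 6: adding a frame reduced faults, as is typical.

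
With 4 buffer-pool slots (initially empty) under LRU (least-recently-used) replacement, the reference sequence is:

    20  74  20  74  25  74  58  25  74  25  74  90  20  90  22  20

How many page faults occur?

7

20: fault, frames {20}
74: fault, frames {20,74}
20: hit
74: hit
25: fault, frames {20,74,25}
74: hit
58: fault, frames {20,25,74,58}
25: hit
74: hit
25: hit
74: hit
90: fault, evict 20, frames {58,25,74,90}
20: fault, evict 58, frames {25,74,90,20}
90: hit
22: fault, evict 25, frames {74,20,90,22}
20: hit
Page faults: 7.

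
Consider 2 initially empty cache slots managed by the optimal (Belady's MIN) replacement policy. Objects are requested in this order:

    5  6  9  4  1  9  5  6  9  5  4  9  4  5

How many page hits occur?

5 → fault, frames [5]
6 → fault, frames [5, 6]
9 → fault, evict 6, frames [5, 9]
4 → fault, evict 5, frames [9, 4]
1 → fault, evict 4, frames [9, 1]
9 → hit
5 → fault, evict 1, frames [9, 5]
6 → fault, evict 5, frames [9, 6]
9 → hit
5 → fault, evict 6, frames [9, 5]
4 → fault, evict 5, frames [9, 4]
9 → hit
4 → hit
5 → fault, evict 4, frames [9, 5]
Hits: 4.

4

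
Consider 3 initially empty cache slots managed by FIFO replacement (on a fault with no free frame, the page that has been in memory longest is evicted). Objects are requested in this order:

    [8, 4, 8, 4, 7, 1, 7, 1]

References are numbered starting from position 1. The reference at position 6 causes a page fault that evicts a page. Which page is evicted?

pos 1: 8 -> miss, frames {8}
pos 2: 4 -> miss, frames {8,4}
pos 3: 8 -> hit
pos 4: 4 -> hit
pos 5: 7 -> miss, frames {8,4,7}
pos 6: 1 -> miss, evict 8, frames {4,7,1}
At position 6, page 8 is evicted.

8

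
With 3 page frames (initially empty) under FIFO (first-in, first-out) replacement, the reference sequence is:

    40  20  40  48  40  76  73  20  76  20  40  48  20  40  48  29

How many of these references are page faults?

9

40 → miss, frames {40}
20 → miss, frames {40,20}
40 → hit
48 → miss, frames {40,20,48}
40 → hit
76 → miss, evict 40, frames {20,48,76}
73 → miss, evict 20, frames {48,76,73}
20 → miss, evict 48, frames {76,73,20}
76 → hit
20 → hit
40 → miss, evict 76, frames {73,20,40}
48 → miss, evict 73, frames {20,40,48}
20 → hit
40 → hit
48 → hit
29 → miss, evict 20, frames {40,48,29}
Page faults: 9.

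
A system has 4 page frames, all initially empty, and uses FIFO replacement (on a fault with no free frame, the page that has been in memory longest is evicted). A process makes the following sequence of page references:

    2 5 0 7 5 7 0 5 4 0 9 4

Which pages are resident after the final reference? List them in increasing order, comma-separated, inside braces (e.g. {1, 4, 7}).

{0, 4, 7, 9}

2 → fault, frames (2)
5 → fault, frames (2 5)
0 → fault, frames (2 5 0)
7 → fault, frames (2 5 0 7)
5 → hit
7 → hit
0 → hit
5 → hit
4 → fault, evict 2, frames (5 0 7 4)
0 → hit
9 → fault, evict 5, frames (0 7 4 9)
4 → hit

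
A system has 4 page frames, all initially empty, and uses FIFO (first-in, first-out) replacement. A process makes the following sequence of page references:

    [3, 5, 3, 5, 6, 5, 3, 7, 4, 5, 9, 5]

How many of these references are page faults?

7

3 → miss, frames [3]
5 → miss, frames [3, 5]
3 → hit
5 → hit
6 → miss, frames [3, 5, 6]
5 → hit
3 → hit
7 → miss, frames [3, 5, 6, 7]
4 → miss, evict 3, frames [5, 6, 7, 4]
5 → hit
9 → miss, evict 5, frames [6, 7, 4, 9]
5 → miss, evict 6, frames [7, 4, 9, 5]
Page faults: 7.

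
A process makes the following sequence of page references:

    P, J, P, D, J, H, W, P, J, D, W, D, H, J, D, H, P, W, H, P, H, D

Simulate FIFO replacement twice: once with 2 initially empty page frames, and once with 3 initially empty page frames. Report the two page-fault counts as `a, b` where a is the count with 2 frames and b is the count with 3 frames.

2 frames: F F . F . F F F F F F . F F F F F F F F . F → 18 faults.
3 frames: F F . F . F F F F F F . F F F . F F F . . F → 16 faults.
16 < 18: adding a frame reduced faults, as is typical.

18, 16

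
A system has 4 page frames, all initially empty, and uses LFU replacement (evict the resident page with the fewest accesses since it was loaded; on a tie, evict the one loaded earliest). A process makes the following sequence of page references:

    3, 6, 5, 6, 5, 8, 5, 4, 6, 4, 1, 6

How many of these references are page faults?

3: fault, frames (3)
6: fault, frames (3 6)
5: fault, frames (3 6 5)
6: hit
5: hit
8: fault, frames (3 6 5 8)
5: hit
4: fault, evict 3, frames (6 5 8 4)
6: hit
4: hit
1: fault, evict 8, frames (6 5 4 1)
6: hit
Page faults: 6.

6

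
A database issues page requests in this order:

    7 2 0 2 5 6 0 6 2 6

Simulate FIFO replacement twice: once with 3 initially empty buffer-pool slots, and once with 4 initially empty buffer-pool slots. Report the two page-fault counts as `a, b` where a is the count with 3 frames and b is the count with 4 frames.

3 frames: F F F . F F . . F . → 6 faults.
4 frames: F F F . F F . . . . → 5 faults.
5 < 6: adding a frame reduced faults, as is typical.

6, 5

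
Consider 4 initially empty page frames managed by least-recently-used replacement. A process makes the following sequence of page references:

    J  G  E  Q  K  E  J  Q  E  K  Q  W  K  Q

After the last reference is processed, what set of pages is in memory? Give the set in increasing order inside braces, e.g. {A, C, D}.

{E, K, Q, W}

J → fault, frames (J)
G → fault, frames (J G)
E → fault, frames (J G E)
Q → fault, frames (J G E Q)
K → fault, evict J, frames (G E Q K)
E → hit
J → fault, evict G, frames (Q K E J)
Q → hit
E → hit
K → hit
Q → hit
W → fault, evict J, frames (E K Q W)
K → hit
Q → hit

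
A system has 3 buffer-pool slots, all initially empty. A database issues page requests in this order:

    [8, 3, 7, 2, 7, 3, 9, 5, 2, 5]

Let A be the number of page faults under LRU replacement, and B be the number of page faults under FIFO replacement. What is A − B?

Under LRU: F F F F . . F F F . → 7 faults.
Under FIFO: F F F F . . F F . . → 6 faults.
A − B = 7 − 6 = 1.

1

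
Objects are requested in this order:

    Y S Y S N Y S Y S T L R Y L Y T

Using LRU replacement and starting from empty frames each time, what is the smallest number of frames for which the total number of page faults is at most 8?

3

f=1: 16 faults
f=2: 11 faults
f=3: 8 faults
f=4: 7 faults
f=5: 6 faults
f=6: 6 faults
Smallest f with faults ≤ 8 is 3.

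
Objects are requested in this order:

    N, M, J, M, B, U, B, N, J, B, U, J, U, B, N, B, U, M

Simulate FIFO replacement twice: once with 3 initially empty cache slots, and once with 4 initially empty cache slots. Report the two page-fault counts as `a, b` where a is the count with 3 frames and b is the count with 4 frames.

11, 7

3 frames: F F F . F F . F F F F . . . F . . F → 11 faults.
4 frames: F F F . F F . F . . . . . . . . . F → 7 faults.
7 < 11: adding a frame reduced faults, as is typical.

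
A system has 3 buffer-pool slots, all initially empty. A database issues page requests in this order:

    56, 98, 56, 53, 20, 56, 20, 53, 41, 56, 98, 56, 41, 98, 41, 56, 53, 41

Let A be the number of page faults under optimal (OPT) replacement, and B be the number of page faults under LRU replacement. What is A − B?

Under OPT: F F . F F . . . F . F . . . . . F . → 7 faults.
Under LRU: F F . F F . . . F F F . . . . . F . → 8 faults.
A − B = 7 − 8 = -1.

-1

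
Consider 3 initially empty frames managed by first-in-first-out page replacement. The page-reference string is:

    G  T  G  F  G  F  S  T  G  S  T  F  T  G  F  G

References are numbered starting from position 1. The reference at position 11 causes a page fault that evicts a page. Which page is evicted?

F

pos 1: G -> miss, frames (G)
pos 2: T -> miss, frames (G T)
pos 3: G -> hit
pos 4: F -> miss, frames (G T F)
pos 5: G -> hit
pos 6: F -> hit
pos 7: S -> miss, evict G, frames (T F S)
pos 8: T -> hit
pos 9: G -> miss, evict T, frames (F S G)
pos 10: S -> hit
pos 11: T -> miss, evict F, frames (S G T)
At position 11, page F is evicted.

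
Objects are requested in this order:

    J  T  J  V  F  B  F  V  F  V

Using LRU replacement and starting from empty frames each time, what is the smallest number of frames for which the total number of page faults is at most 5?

3

f=1: 10 faults
f=2: 6 faults
f=3: 5 faults
f=4: 5 faults
f=5: 5 faults
Smallest f with faults ≤ 5 is 3.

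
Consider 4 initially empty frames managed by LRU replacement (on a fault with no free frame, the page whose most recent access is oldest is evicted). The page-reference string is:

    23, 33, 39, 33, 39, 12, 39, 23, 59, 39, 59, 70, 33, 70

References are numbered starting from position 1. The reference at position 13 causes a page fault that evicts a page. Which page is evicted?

pos 1: 23: fault, frames (23)
pos 2: 33: fault, frames (23 33)
pos 3: 39: fault, frames (23 33 39)
pos 4: 33: hit
pos 5: 39: hit
pos 6: 12: fault, frames (23 33 39 12)
pos 7: 39: hit
pos 8: 23: hit
pos 9: 59: fault, evict 33, frames (12 39 23 59)
pos 10: 39: hit
pos 11: 59: hit
pos 12: 70: fault, evict 12, frames (23 39 59 70)
pos 13: 33: fault, evict 23, frames (39 59 70 33)
At position 13, page 23 is evicted.

23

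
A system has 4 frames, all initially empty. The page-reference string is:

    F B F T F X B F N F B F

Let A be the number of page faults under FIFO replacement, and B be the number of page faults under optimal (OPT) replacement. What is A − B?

2

Under FIFO: F F . F . F . . F F F . → 7 faults.
Under OPT: F F . F . F . . F . . . → 5 faults.
A − B = 7 − 5 = 2.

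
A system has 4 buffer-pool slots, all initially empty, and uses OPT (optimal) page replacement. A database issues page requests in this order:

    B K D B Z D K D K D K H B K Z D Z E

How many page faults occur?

7

B → fault, frames [B]
K → fault, frames [B, K]
D → fault, frames [B, K, D]
B → hit
Z → fault, frames [B, K, D, Z]
D → hit
K → hit
D → hit
K → hit
D → hit
K → hit
H → fault, evict D, frames [B, K, Z, H]
B → hit
K → hit
Z → hit
D → fault, evict H, frames [B, K, Z, D]
Z → hit
E → fault, evict D, frames [B, K, Z, E]
Page faults: 7.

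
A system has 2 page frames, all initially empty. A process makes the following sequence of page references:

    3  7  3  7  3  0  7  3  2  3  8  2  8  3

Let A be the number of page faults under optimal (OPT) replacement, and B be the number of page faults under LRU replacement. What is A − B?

Under OPT: F F . . . F . F F . F . . F → 7 faults.
Under LRU: F F . . . F F F F . F F . F → 9 faults.
A − B = 7 − 9 = -2.

-2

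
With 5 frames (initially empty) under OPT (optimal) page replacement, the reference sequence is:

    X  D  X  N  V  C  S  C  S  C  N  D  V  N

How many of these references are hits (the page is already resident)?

8

X → fault, frames (X)
D → fault, frames (X D)
X → hit
N → fault, frames (X D N)
V → fault, frames (X D N V)
C → fault, frames (X D N V C)
S → fault, evict X, frames (D N V C S)
C → hit
S → hit
C → hit
N → hit
D → hit
V → hit
N → hit
Hits: 8.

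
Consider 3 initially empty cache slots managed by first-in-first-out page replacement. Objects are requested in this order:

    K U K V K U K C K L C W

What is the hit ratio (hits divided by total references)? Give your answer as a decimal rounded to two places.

K → miss, frames {K}
U → miss, frames {K,U}
K → hit
V → miss, frames {K,U,V}
K → hit
U → hit
K → hit
C → miss, evict K, frames {U,V,C}
K → miss, evict U, frames {V,C,K}
L → miss, evict V, frames {C,K,L}
C → hit
W → miss, evict C, frames {K,L,W}
Hits: 5 of 12 references → 5/12 = 0.4167.

0.42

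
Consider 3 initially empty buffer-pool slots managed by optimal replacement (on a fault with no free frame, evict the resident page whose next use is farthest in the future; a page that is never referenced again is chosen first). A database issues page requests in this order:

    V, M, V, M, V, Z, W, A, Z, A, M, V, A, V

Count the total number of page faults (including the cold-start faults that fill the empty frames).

V -> miss, frames (V)
M -> miss, frames (V M)
V -> hit
M -> hit
V -> hit
Z -> miss, frames (V M Z)
W -> miss, evict V, frames (M Z W)
A -> miss, evict W, frames (M Z A)
Z -> hit
A -> hit
M -> hit
V -> miss, evict Z, frames (M A V)
A -> hit
V -> hit
Page faults: 6.

6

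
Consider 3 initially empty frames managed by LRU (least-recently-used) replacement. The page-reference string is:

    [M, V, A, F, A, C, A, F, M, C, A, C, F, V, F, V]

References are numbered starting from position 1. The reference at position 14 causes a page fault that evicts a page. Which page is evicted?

pos 1: M: fault, frames [M]
pos 2: V: fault, frames [M, V]
pos 3: A: fault, frames [M, V, A]
pos 4: F: fault, evict M, frames [V, A, F]
pos 5: A: hit
pos 6: C: fault, evict V, frames [F, A, C]
pos 7: A: hit
pos 8: F: hit
pos 9: M: fault, evict C, frames [A, F, M]
pos 10: C: fault, evict A, frames [F, M, C]
pos 11: A: fault, evict F, frames [M, C, A]
pos 12: C: hit
pos 13: F: fault, evict M, frames [A, C, F]
pos 14: V: fault, evict A, frames [C, F, V]
At position 14, page A is evicted.

A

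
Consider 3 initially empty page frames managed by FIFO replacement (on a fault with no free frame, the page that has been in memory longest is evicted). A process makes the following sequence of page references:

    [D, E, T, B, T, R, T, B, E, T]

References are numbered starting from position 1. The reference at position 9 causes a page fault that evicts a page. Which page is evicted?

T

pos 1: D → fault, frames (D)
pos 2: E → fault, frames (D E)
pos 3: T → fault, frames (D E T)
pos 4: B → fault, evict D, frames (E T B)
pos 5: T → hit
pos 6: R → fault, evict E, frames (T B R)
pos 7: T → hit
pos 8: B → hit
pos 9: E → fault, evict T, frames (B R E)
At position 9, page T is evicted.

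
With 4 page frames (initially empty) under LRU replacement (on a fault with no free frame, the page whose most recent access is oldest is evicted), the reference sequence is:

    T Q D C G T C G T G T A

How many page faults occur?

T -> fault, frames {T}
Q -> fault, frames {T,Q}
D -> fault, frames {T,Q,D}
C -> fault, frames {T,Q,D,C}
G -> fault, evict T, frames {Q,D,C,G}
T -> fault, evict Q, frames {D,C,G,T}
C -> hit
G -> hit
T -> hit
G -> hit
T -> hit
A -> fault, evict D, frames {C,G,T,A}
Page faults: 7.

7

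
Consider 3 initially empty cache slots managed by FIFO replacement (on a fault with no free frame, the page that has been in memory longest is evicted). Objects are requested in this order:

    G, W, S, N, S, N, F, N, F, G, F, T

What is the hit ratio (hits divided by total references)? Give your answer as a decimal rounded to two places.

G -> fault, frames {G}
W -> fault, frames {G,W}
S -> fault, frames {G,W,S}
N -> fault, evict G, frames {W,S,N}
S -> hit
N -> hit
F -> fault, evict W, frames {S,N,F}
N -> hit
F -> hit
G -> fault, evict S, frames {N,F,G}
F -> hit
T -> fault, evict N, frames {F,G,T}
Hits: 5 of 12 references → 5/12 = 0.4167.

0.42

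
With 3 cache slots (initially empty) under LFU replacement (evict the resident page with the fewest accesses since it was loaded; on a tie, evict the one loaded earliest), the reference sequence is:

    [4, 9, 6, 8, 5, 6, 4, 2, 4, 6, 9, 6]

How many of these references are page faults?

8

4 → fault, frames (4)
9 → fault, frames (4 9)
6 → fault, frames (4 9 6)
8 → fault, evict 4, frames (9 6 8)
5 → fault, evict 9, frames (6 8 5)
6 → hit
4 → fault, evict 8, frames (6 5 4)
2 → fault, evict 5, frames (6 4 2)
4 → hit
6 → hit
9 → fault, evict 2, frames (6 4 9)
6 → hit
Page faults: 8.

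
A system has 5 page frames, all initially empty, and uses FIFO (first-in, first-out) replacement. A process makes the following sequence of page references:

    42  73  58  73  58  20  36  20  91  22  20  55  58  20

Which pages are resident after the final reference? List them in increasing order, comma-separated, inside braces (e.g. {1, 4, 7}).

{20, 22, 55, 58, 91}

42 -> miss, frames [42]
73 -> miss, frames [42, 73]
58 -> miss, frames [42, 73, 58]
73 -> hit
58 -> hit
20 -> miss, frames [42, 73, 58, 20]
36 -> miss, frames [42, 73, 58, 20, 36]
20 -> hit
91 -> miss, evict 42, frames [73, 58, 20, 36, 91]
22 -> miss, evict 73, frames [58, 20, 36, 91, 22]
20 -> hit
55 -> miss, evict 58, frames [20, 36, 91, 22, 55]
58 -> miss, evict 20, frames [36, 91, 22, 55, 58]
20 -> miss, evict 36, frames [91, 22, 55, 58, 20]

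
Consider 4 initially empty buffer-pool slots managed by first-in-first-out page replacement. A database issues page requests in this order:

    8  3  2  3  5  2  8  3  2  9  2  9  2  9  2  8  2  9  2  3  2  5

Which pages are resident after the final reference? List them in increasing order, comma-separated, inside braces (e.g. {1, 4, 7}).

{2, 3, 5, 8}

8: fault, frames {8}
3: fault, frames {8,3}
2: fault, frames {8,3,2}
3: hit
5: fault, frames {8,3,2,5}
2: hit
8: hit
3: hit
2: hit
9: fault, evict 8, frames {3,2,5,9}
2: hit
9: hit
2: hit
9: hit
2: hit
8: fault, evict 3, frames {2,5,9,8}
2: hit
9: hit
2: hit
3: fault, evict 2, frames {5,9,8,3}
2: fault, evict 5, frames {9,8,3,2}
5: fault, evict 9, frames {8,3,2,5}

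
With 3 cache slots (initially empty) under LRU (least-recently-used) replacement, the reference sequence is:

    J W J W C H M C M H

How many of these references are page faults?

5

J: fault, frames (J)
W: fault, frames (J W)
J: hit
W: hit
C: fault, frames (J W C)
H: fault, evict J, frames (W C H)
M: fault, evict W, frames (C H M)
C: hit
M: hit
H: hit
Page faults: 5.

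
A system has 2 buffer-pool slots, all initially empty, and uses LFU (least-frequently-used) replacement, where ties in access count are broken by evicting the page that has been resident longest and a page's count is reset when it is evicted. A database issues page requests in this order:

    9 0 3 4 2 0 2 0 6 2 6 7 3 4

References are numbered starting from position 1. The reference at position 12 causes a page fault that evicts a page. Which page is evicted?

6

pos 1: 9 -> fault, frames [9]
pos 2: 0 -> fault, frames [9, 0]
pos 3: 3 -> fault, evict 9, frames [0, 3]
pos 4: 4 -> fault, evict 0, frames [3, 4]
pos 5: 2 -> fault, evict 3, frames [4, 2]
pos 6: 0 -> fault, evict 4, frames [2, 0]
pos 7: 2 -> hit
pos 8: 0 -> hit
pos 9: 6 -> fault, evict 2, frames [0, 6]
pos 10: 2 -> fault, evict 6, frames [0, 2]
pos 11: 6 -> fault, evict 2, frames [0, 6]
pos 12: 7 -> fault, evict 6, frames [0, 7]
At position 12, page 6 is evicted.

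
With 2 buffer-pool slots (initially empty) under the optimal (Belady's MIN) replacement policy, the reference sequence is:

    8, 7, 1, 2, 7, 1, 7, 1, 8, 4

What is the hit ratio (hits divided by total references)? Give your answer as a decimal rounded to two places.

0.30

8: fault, frames {8}
7: fault, frames {8,7}
1: fault, evict 8, frames {7,1}
2: fault, evict 1, frames {7,2}
7: hit
1: fault, evict 2, frames {7,1}
7: hit
1: hit
8: fault, evict 1, frames {7,8}
4: fault, evict 8, frames {7,4}
Hits: 3 of 10 references → 3/10 = 0.3000.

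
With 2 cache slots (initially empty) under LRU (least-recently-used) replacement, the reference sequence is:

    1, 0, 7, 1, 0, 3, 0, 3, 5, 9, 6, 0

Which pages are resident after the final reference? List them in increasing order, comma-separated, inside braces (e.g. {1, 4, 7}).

1: miss, frames [1]
0: miss, frames [1, 0]
7: miss, evict 1, frames [0, 7]
1: miss, evict 0, frames [7, 1]
0: miss, evict 7, frames [1, 0]
3: miss, evict 1, frames [0, 3]
0: hit
3: hit
5: miss, evict 0, frames [3, 5]
9: miss, evict 3, frames [5, 9]
6: miss, evict 5, frames [9, 6]
0: miss, evict 9, frames [6, 0]

{0, 6}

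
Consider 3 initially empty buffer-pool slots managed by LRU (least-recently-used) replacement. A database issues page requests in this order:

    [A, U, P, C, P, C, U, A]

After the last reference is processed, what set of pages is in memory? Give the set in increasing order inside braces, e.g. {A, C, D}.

A -> miss, frames (A)
U -> miss, frames (A U)
P -> miss, frames (A U P)
C -> miss, evict A, frames (U P C)
P -> hit
C -> hit
U -> hit
A -> miss, evict P, frames (C U A)

{A, C, U}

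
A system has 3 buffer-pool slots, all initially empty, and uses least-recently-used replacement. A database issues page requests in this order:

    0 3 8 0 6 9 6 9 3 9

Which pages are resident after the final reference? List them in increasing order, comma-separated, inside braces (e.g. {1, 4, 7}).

0 -> fault, frames {0}
3 -> fault, frames {0,3}
8 -> fault, frames {0,3,8}
0 -> hit
6 -> fault, evict 3, frames {8,0,6}
9 -> fault, evict 8, frames {0,6,9}
6 -> hit
9 -> hit
3 -> fault, evict 0, frames {6,9,3}
9 -> hit

{3, 6, 9}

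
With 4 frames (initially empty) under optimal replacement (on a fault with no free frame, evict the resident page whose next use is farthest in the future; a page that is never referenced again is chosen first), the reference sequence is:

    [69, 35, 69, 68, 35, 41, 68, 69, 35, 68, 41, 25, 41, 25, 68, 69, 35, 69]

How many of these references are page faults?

69 -> fault, frames [69]
35 -> fault, frames [69, 35]
69 -> hit
68 -> fault, frames [69, 35, 68]
35 -> hit
41 -> fault, frames [69, 35, 68, 41]
68 -> hit
69 -> hit
35 -> hit
68 -> hit
41 -> hit
25 -> fault, evict 35, frames [69, 68, 41, 25]
41 -> hit
25 -> hit
68 -> hit
69 -> hit
35 -> fault, evict 25, frames [69, 68, 41, 35]
69 -> hit
Page faults: 6.

6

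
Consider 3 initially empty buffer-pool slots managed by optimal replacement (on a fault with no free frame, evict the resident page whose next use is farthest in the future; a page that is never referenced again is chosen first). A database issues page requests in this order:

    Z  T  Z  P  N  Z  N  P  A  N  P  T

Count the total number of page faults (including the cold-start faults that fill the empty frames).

6

Z -> fault, frames [Z]
T -> fault, frames [Z, T]
Z -> hit
P -> fault, frames [Z, T, P]
N -> fault, evict T, frames [Z, P, N]
Z -> hit
N -> hit
P -> hit
A -> fault, evict Z, frames [P, N, A]
N -> hit
P -> hit
T -> fault, evict A, frames [P, N, T]
Page faults: 6.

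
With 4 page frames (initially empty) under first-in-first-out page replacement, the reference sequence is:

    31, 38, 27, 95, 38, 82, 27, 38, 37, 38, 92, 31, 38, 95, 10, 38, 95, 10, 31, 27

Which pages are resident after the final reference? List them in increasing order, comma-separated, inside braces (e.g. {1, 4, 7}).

{10, 27, 38, 95}

31: miss, frames [31]
38: miss, frames [31, 38]
27: miss, frames [31, 38, 27]
95: miss, frames [31, 38, 27, 95]
38: hit
82: miss, evict 31, frames [38, 27, 95, 82]
27: hit
38: hit
37: miss, evict 38, frames [27, 95, 82, 37]
38: miss, evict 27, frames [95, 82, 37, 38]
92: miss, evict 95, frames [82, 37, 38, 92]
31: miss, evict 82, frames [37, 38, 92, 31]
38: hit
95: miss, evict 37, frames [38, 92, 31, 95]
10: miss, evict 38, frames [92, 31, 95, 10]
38: miss, evict 92, frames [31, 95, 10, 38]
95: hit
10: hit
31: hit
27: miss, evict 31, frames [95, 10, 38, 27]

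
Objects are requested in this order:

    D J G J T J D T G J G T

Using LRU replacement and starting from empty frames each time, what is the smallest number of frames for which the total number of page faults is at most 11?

2

f=1: 12 faults
f=2: 9 faults
f=3: 7 faults
f=4: 4 faults
Smallest f with faults ≤ 11 is 2.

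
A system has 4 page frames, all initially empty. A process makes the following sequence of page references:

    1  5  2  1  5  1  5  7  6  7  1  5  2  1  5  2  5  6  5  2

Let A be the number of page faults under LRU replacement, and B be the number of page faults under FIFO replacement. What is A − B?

-1

Under LRU: F F F . . . . F F . . . F . . . . F . . → 7 faults.
Under FIFO: F F F . . . . F F . F F F . . . . . . . → 8 faults.
A − B = 7 − 8 = -1.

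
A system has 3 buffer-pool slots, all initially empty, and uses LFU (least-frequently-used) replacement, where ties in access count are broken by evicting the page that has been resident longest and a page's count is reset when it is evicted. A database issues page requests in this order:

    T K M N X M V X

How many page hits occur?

2

T → fault, frames [T]
K → fault, frames [T, K]
M → fault, frames [T, K, M]
N → fault, evict T, frames [K, M, N]
X → fault, evict K, frames [M, N, X]
M → hit
V → fault, evict N, frames [M, X, V]
X → hit
Hits: 2.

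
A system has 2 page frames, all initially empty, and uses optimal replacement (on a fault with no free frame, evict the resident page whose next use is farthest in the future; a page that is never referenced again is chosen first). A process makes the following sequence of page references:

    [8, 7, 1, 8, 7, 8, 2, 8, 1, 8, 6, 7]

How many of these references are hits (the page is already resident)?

8: fault, frames [8]
7: fault, frames [8, 7]
1: fault, evict 7, frames [8, 1]
8: hit
7: fault, evict 1, frames [8, 7]
8: hit
2: fault, evict 7, frames [8, 2]
8: hit
1: fault, evict 2, frames [8, 1]
8: hit
6: fault, evict 1, frames [8, 6]
7: fault, evict 6, frames [8, 7]
Hits: 4.

4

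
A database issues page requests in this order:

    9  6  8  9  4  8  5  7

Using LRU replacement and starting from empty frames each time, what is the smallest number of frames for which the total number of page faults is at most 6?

f=1: 8 faults
f=2: 8 faults
f=3: 6 faults
f=4: 6 faults
f=5: 6 faults
f=6: 6 faults
Smallest f with faults ≤ 6 is 3.

3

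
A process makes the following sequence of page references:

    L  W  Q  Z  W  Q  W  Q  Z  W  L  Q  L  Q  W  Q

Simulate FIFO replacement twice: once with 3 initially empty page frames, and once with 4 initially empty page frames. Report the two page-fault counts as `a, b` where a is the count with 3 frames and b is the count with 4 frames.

7, 4

3 frames: F F F F . . . . . . F . . . F F → 7 faults.
4 frames: F F F F . . . . . . . . . . . . → 4 faults.
4 < 7: adding a frame reduced faults, as is typical.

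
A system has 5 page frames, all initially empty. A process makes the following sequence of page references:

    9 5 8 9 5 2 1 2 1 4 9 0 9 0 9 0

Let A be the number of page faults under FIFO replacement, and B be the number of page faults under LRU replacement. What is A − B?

Under FIFO: F F F . . F F . . F F F . . . . → 8 faults.
Under LRU: F F F . . F F . . F . F . . . . → 7 faults.
A − B = 8 − 7 = 1.

1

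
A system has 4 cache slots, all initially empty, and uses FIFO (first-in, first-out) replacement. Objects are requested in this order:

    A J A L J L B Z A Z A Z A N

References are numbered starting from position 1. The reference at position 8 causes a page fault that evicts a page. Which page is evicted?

pos 1: A -> fault, frames [A]
pos 2: J -> fault, frames [A, J]
pos 3: A -> hit
pos 4: L -> fault, frames [A, J, L]
pos 5: J -> hit
pos 6: L -> hit
pos 7: B -> fault, frames [A, J, L, B]
pos 8: Z -> fault, evict A, frames [J, L, B, Z]
At position 8, page A is evicted.

A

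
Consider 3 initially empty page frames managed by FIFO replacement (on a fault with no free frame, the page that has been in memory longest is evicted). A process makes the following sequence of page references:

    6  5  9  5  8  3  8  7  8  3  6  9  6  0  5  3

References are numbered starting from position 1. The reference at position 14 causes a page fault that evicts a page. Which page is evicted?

7

pos 1: 6 -> fault, frames (6)
pos 2: 5 -> fault, frames (6 5)
pos 3: 9 -> fault, frames (6 5 9)
pos 4: 5 -> hit
pos 5: 8 -> fault, evict 6, frames (5 9 8)
pos 6: 3 -> fault, evict 5, frames (9 8 3)
pos 7: 8 -> hit
pos 8: 7 -> fault, evict 9, frames (8 3 7)
pos 9: 8 -> hit
pos 10: 3 -> hit
pos 11: 6 -> fault, evict 8, frames (3 7 6)
pos 12: 9 -> fault, evict 3, frames (7 6 9)
pos 13: 6 -> hit
pos 14: 0 -> fault, evict 7, frames (6 9 0)
At position 14, page 7 is evicted.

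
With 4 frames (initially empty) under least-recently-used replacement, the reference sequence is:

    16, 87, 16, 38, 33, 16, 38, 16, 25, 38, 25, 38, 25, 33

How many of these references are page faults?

16 → miss, frames {16}
87 → miss, frames {16,87}
16 → hit
38 → miss, frames {87,16,38}
33 → miss, frames {87,16,38,33}
16 → hit
38 → hit
16 → hit
25 → miss, evict 87, frames {33,38,16,25}
38 → hit
25 → hit
38 → hit
25 → hit
33 → hit
Page faults: 5.

5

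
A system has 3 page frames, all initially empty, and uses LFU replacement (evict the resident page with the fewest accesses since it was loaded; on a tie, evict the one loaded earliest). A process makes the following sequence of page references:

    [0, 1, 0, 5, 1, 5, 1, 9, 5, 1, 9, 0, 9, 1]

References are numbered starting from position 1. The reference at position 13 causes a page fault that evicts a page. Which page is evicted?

0

pos 1: 0 → fault, frames {0}
pos 2: 1 → fault, frames {0,1}
pos 3: 0 → hit
pos 4: 5 → fault, frames {0,1,5}
pos 5: 1 → hit
pos 6: 5 → hit
pos 7: 1 → hit
pos 8: 9 → fault, evict 0, frames {1,5,9}
pos 9: 5 → hit
pos 10: 1 → hit
pos 11: 9 → hit
pos 12: 0 → fault, evict 9, frames {1,5,0}
pos 13: 9 → fault, evict 0, frames {1,5,9}
At position 13, page 0 is evicted.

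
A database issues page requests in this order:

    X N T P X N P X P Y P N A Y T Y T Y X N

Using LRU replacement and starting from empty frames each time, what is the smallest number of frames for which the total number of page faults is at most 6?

6

f=1: 20 faults
f=2: 15 faults
f=3: 13 faults
f=4: 9 faults
f=5: 8 faults
f=6: 6 faults
Smallest f with faults ≤ 6 is 6.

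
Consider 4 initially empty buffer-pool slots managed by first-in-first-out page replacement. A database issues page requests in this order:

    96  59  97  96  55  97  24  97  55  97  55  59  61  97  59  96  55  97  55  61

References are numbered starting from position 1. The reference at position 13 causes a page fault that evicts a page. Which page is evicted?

pos 1: 96 → fault, frames [96]
pos 2: 59 → fault, frames [96, 59]
pos 3: 97 → fault, frames [96, 59, 97]
pos 4: 96 → hit
pos 5: 55 → fault, frames [96, 59, 97, 55]
pos 6: 97 → hit
pos 7: 24 → fault, evict 96, frames [59, 97, 55, 24]
pos 8: 97 → hit
pos 9: 55 → hit
pos 10: 97 → hit
pos 11: 55 → hit
pos 12: 59 → hit
pos 13: 61 → fault, evict 59, frames [97, 55, 24, 61]
At position 13, page 59 is evicted.

59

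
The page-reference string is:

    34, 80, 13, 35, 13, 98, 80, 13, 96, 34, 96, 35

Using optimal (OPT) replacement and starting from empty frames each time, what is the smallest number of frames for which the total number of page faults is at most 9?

2

f=1: 12 faults
f=2: 9 faults
f=3: 8 faults
f=4: 7 faults
f=5: 6 faults
f=6: 6 faults
Smallest f with faults ≤ 9 is 2.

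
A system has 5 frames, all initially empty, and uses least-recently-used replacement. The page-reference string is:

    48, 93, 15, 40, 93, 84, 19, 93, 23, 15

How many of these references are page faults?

8

48 → miss, frames [48]
93 → miss, frames [48, 93]
15 → miss, frames [48, 93, 15]
40 → miss, frames [48, 93, 15, 40]
93 → hit
84 → miss, frames [48, 15, 40, 93, 84]
19 → miss, evict 48, frames [15, 40, 93, 84, 19]
93 → hit
23 → miss, evict 15, frames [40, 84, 19, 93, 23]
15 → miss, evict 40, frames [84, 19, 93, 23, 15]
Page faults: 8.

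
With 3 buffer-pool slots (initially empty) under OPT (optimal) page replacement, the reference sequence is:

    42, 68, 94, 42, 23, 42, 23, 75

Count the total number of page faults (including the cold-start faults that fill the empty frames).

42: fault, frames (42)
68: fault, frames (42 68)
94: fault, frames (42 68 94)
42: hit
23: fault, evict 94, frames (42 68 23)
42: hit
23: hit
75: fault, evict 23, frames (42 68 75)
Page faults: 5.

5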